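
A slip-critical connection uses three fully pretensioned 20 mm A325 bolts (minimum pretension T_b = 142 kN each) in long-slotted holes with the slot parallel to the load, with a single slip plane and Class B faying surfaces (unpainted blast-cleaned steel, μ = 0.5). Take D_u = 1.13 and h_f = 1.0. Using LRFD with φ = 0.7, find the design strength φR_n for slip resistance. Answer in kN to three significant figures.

168 kN

R_n = μ · D_u · h_f · T_b · n_s · n_b = 0.5 × 1.13 × 1.0 × 142 × 1 × 3 = 240.7 kN.
Design strength φR_n = 0.7 × 240.7 = 168 kN.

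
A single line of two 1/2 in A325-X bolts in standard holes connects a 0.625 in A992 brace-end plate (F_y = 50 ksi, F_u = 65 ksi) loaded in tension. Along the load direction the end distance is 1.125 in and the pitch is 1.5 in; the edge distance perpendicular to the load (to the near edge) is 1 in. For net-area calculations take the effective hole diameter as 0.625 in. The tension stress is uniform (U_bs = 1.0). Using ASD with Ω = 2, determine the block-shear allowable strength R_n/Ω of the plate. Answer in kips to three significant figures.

Shear plane L_v = 1.125 + 1·1.5 = 2.625 in; A_gv = 2.625 × 0.625 = 1.641 in².
A_nv = (2.625 − 1.5·0.625) × 0.625 = 1.055 in².
A_nt = (1 − 0.5·0.625) × 0.625 = 0.4297 in².
0.6 F_u A_nv = 41.13 kips; 0.6 F_y A_gv = 49.22 kips → shear rupture governs the shear term.
R_n = 41.13 + 1.0 × 65 × 0.4297 = 69.06 kips.
Allowable strength R_n/Ω = 69.06 / 2 = 34.5 kips.

34.5 kips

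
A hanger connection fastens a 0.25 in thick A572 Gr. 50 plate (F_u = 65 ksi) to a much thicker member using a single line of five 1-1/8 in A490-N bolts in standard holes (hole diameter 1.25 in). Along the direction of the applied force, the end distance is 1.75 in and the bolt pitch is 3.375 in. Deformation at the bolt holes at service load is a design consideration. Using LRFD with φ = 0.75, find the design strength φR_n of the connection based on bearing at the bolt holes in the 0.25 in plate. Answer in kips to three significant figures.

Per bolt r_n = 1.2 l_c t F_u ≤ 2.4 d t F_u; upper limit = 2.4 × 1.125 × 0.25 × 65 = 43.87 kips.
Edge bolt: l_c = 1.75 − 1.25/2 = 1.125 in → 1.2 × 1.125 × 0.25 × 65 = 21.94 → r_n = 21.94 kips.
Interior bolts: l_c = 3.375 − 1.25 = 2.125 in → 1.2 × 2.125 × 0.25 × 65 = 41.44 → r_n = 41.44 kips.
R_n = 1 × 21.94 + 4 × 41.44 = 187.7 kips.
Design strength φR_n = 0.75 × 187.7 = 141 kips.

141 kips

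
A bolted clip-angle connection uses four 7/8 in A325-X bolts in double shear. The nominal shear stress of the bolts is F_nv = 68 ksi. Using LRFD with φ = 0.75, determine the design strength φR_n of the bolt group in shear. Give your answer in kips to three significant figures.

A_b = π × 0.875² / 4 = 0.6013 in².
R_n = F_nv · A_b · n · n_s = 68 × 0.6013 × 4 × 2 = 327.1 kips.
Design strength φR_n = 0.75 × 327.1 = 245 kips.

245 kips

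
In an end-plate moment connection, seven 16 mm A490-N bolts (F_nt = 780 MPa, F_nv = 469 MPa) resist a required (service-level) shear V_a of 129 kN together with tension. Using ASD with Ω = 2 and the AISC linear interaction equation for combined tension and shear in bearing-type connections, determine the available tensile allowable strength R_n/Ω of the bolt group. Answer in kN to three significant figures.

499 kN

A_b = π·16²/4 = 201.1 mm²; f_rv = 129 × 1000 / (7 × 201.1) = 91.66 MPa.
F'_nt = 1.3 F_nt − (Ω F_nt / F_nv) f_rv = 1.3·780 − (2·780/469)·91.66 = 709.1 MPa, capped at F_nt → F'_nt = 709.1 MPa.
R_n = F'_nt · A_b · n = 709.1 × 201.1 × 7 / 1000 = 998.1 kN.
Allowable strength R_n/Ω = 998.1 / 2 = 499 kN.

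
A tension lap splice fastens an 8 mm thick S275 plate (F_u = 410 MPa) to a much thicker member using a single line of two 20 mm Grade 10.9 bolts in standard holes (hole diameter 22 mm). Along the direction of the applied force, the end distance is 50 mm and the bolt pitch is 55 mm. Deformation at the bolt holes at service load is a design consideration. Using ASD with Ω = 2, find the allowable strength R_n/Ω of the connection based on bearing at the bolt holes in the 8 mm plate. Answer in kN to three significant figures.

142 kN

Per bolt r_n = 1.2 l_c t F_u ≤ 2.4 d t F_u; upper limit = 2.4 × 20 × 8 × 410 / 1000 = 157.4 kN.
Edge bolt: l_c = 50 − 22/2 = 39 mm → 1.2 × 39 × 8 × 410 / 1000 = 153.5 → r_n = 153.5 kN.
Interior bolts: l_c = 55 − 22 = 33 mm → 1.2 × 33 × 8 × 410 / 1000 = 129.9 → r_n = 129.9 kN.
R_n = 1 × 153.5 + 1 × 129.9 = 283.4 kN.
Allowable strength R_n/Ω = 283.4 / 2 = 142 kN.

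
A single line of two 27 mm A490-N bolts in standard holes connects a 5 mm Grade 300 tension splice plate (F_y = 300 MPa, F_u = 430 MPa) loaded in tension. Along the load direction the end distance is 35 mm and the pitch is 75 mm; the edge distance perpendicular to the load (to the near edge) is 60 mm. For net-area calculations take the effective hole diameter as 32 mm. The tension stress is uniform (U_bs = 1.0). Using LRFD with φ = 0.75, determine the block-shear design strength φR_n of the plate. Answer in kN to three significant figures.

131 kN

Shear plane L_v = 35 + 1·75 = 110 mm; A_gv = 110 × 5 = 550 mm².
A_nv = (110 − 1.5·32) × 5 = 310 mm².
A_nt = (60 − 0.5·32) × 5 = 220 mm².
0.6 F_u A_nv = 79.98 kN; 0.6 F_y A_gv = 99 kN → shear rupture governs the shear term.
R_n = 79.98 + 1.0 × 430 × 220 / 1000 = 174.6 kN.
Design strength φR_n = 0.75 × 174.6 = 131 kN.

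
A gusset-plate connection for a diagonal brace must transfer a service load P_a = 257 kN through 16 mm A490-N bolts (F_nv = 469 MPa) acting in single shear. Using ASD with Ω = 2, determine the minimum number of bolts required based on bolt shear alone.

A_b = π·16²/4 = 201.1 mm².
Per-bolt allowable strength R_n/Ω = 469 × 201.1 × 1 / 1000 / 2 = 47.15 kN.
n ≥ 257 / 47.15 = 5.451 → use 6 bolts.

6 bolts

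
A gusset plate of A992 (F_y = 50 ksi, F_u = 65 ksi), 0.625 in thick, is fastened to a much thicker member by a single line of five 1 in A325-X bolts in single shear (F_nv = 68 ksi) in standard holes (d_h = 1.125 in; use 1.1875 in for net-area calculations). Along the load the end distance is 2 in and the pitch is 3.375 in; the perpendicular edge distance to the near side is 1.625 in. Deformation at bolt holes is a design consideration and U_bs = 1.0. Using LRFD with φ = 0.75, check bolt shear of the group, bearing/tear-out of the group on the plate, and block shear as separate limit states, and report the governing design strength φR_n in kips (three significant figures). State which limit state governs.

200 kips (bolt shear governs)

Bolt shear: A_b = π·1²/4 = 0.7854 in²; R_n = 68 × 0.7854 × 5 × 1 = 267 kips → 0.75 × 267 = 200 kips.
Bearing: edge l_c = 1.438, r_n = 70.08 kips; interior l_c = 2.25, r_n = 97.5 kips; R_n = 70.08 + 4·97.5 = 460.1 kips → 345 kips.
Block shear: A_gv = 9.688, A_nv = 6.348, A_nt = 0.6445 in²; R_n = min(0.6F_uA_nv, 0.6F_yA_gv) + U_bs·F_u·A_nt = 289.5 kips → 217 kips.
Bolt shear governs: 200 kips.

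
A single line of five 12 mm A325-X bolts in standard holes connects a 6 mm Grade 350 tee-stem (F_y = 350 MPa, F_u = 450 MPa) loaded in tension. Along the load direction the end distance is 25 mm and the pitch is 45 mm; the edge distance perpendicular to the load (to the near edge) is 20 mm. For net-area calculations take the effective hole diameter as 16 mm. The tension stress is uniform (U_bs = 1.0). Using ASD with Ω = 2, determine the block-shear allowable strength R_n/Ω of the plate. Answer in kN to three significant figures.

Shear plane L_v = 25 + 4·45 = 205 mm; A_gv = 205 × 6 = 1230 mm².
A_nv = (205 − 4.5·16) × 6 = 798 mm².
A_nt = (20 − 0.5·16) × 6 = 72 mm².
0.6 F_u A_nv = 215.5 kN; 0.6 F_y A_gv = 258.3 kN → shear rupture governs the shear term.
R_n = 215.5 + 1.0 × 450 × 72 / 1000 = 247.9 kN.
Allowable strength R_n/Ω = 247.9 / 2 = 124 kN.

124 kN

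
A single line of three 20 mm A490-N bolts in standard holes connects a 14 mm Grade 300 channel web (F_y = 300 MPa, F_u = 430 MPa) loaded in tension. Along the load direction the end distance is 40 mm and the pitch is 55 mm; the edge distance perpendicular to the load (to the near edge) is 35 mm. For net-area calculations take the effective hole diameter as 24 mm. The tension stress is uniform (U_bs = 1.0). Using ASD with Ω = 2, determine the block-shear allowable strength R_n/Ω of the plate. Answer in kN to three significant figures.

Shear plane L_v = 40 + 2·55 = 150 mm; A_gv = 150 × 14 = 2100 mm².
A_nv = (150 − 2.5·24) × 14 = 1260 mm².
A_nt = (35 − 0.5·24) × 14 = 322 mm².
0.6 F_u A_nv = 325.1 kN; 0.6 F_y A_gv = 378 kN → shear rupture governs the shear term.
R_n = 325.1 + 1.0 × 430 × 322 / 1000 = 463.5 kN.
Allowable strength R_n/Ω = 463.5 / 2 = 232 kN.

232 kN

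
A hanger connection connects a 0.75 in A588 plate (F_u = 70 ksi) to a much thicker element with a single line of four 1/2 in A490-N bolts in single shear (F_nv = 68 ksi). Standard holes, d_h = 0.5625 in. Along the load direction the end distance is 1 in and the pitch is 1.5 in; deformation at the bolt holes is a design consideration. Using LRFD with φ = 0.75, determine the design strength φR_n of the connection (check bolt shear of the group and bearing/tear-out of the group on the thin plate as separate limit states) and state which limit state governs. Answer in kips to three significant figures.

40.1 kips (bolt shear governs)

Bolt shear: A_b = π·0.5²/4 = 0.1963 in²; R_n = 68 × 0.1963 × 4 × 1 = 53.41 kips → 0.75 × 53.41 = 40.1 kips.
Bearing (1.2 l_c t F_u ≤ 2.4 d t F_u): upper limit = 2.4·0.5·0.75·70 = 63 kips.
  Edge l_c = 1 − 0.5625/2 = 0.7188 → r_n = 45.28 kips; interior l_c = 1.5 − 0.5625 = 0.9375 → r_n = 59.06 kips.
  R_n,bearing = 1·45.28 + 3·59.06 = 222.5 kips → 0.75 × 222.5 = 167 kips.
Bolt shear governs: 40.1 kips.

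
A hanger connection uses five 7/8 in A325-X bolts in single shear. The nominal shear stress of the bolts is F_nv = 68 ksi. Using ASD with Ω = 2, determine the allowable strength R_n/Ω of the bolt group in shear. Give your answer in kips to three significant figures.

A_b = π × 0.875² / 4 = 0.6013 in².
R_n = F_nv · A_b · n · n_s = 68 × 0.6013 × 5 × 1 = 204.4 kips.
Allowable strength R_n/Ω = 204.4 / 2 = 102 kips.

102 kips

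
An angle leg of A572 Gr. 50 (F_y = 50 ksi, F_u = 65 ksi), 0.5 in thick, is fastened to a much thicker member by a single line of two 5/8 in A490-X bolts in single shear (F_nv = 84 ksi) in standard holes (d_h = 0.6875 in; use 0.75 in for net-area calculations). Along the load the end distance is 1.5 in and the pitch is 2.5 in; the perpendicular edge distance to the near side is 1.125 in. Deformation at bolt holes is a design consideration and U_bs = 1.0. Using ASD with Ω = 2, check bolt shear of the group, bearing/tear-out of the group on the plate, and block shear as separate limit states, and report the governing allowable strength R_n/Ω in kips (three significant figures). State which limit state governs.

25.8 kips (bolt shear governs)

Bolt shear: A_b = π·0.625²/4 = 0.3068 in²; R_n = 84 × 0.3068 × 2 × 1 = 51.54 kips → 51.54 / 2 = 25.8 kips.
Bearing: edge l_c = 1.156, r_n = 45.09 kips; interior l_c = 1.812, r_n = 48.75 kips; R_n = 45.09 + 1·48.75 = 93.84 kips → 46.9 kips.
Block shear: A_gv = 2, A_nv = 1.438, A_nt = 0.375 in²; R_n = min(0.6F_uA_nv, 0.6F_yA_gv) + U_bs·F_u·A_nt = 80.44 kips → 40.2 kips.
Bolt shear governs: 25.8 kips.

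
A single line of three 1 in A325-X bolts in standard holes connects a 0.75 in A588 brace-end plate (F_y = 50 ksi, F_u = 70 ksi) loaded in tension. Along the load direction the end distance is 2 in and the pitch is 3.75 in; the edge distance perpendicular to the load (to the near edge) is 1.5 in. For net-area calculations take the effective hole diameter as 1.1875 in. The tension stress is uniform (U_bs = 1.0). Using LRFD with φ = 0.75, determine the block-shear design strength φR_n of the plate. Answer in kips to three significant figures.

Shear plane L_v = 2 + 2·3.75 = 9.5 in; A_gv = 9.5 × 0.75 = 7.125 in².
A_nv = (9.5 − 2.5·1.1875) × 0.75 = 4.898 in².
A_nt = (1.5 − 0.5·1.1875) × 0.75 = 0.6797 in².
0.6 F_u A_nv = 205.7 kips; 0.6 F_y A_gv = 213.8 kips → shear rupture governs the shear term.
R_n = 205.7 + 1.0 × 70 × 0.6797 = 253.3 kips.
Design strength φR_n = 0.75 × 253.3 = 190 kips.

190 kips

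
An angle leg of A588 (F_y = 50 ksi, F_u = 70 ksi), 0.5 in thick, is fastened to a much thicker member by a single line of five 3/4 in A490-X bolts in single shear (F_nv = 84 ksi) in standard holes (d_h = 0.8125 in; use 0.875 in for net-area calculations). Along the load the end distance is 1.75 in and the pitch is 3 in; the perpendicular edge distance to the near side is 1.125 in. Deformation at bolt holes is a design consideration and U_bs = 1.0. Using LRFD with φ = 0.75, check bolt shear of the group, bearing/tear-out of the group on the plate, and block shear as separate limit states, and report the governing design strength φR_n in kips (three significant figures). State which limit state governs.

139 kips (bolt shear governs)

Bolt shear: A_b = π·0.75²/4 = 0.4418 in²; R_n = 84 × 0.4418 × 5 × 1 = 185.6 kips → 0.75 × 185.6 = 139 kips.
Bearing: edge l_c = 1.344, r_n = 56.44 kips; interior l_c = 2.188, r_n = 63 kips; R_n = 56.44 + 4·63 = 308.4 kips → 231 kips.
Block shear: A_gv = 6.875, A_nv = 4.906, A_nt = 0.3438 in²; R_n = min(0.6F_uA_nv, 0.6F_yA_gv) + U_bs·F_u·A_nt = 230.1 kips → 173 kips.
Bolt shear governs: 139 kips.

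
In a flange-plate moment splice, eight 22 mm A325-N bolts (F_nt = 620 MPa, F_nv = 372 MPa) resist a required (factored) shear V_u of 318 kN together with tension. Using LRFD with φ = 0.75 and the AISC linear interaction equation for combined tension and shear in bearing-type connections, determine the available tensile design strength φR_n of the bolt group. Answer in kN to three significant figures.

1310 kN

A_b = π·22²/4 = 380.1 mm²; f_rv = 318 × 1000 / (8 × 380.1) = 104.6 MPa.
F'_nt = 1.3 F_nt − (F_nt / φF_nv) f_rv = 1.3·620 − (620/(0.75·372))·104.6 = 573.6 MPa, capped at F_nt → F'_nt = 573.6 MPa.
R_n = F'_nt · A_b · n = 573.6 × 380.1 × 8 / 1000 = 1744 kN.
Design strength φR_n = 0.75 × 1744 = 1310 kN.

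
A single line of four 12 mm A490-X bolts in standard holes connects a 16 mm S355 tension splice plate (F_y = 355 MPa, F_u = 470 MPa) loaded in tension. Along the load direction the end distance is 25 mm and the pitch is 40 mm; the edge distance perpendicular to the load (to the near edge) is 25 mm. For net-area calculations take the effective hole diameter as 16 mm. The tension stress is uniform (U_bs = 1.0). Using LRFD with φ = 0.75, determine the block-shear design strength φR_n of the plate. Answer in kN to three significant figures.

397 kN

Shear plane L_v = 25 + 3·40 = 145 mm; A_gv = 145 × 16 = 2320 mm².
A_nv = (145 − 3.5·16) × 16 = 1424 mm².
A_nt = (25 − 0.5·16) × 16 = 272 mm².
0.6 F_u A_nv = 401.6 kN; 0.6 F_y A_gv = 494.2 kN → shear rupture governs the shear term.
R_n = 401.6 + 1.0 × 470 × 272 / 1000 = 529.4 kN.
Design strength φR_n = 0.75 × 529.4 = 397 kN.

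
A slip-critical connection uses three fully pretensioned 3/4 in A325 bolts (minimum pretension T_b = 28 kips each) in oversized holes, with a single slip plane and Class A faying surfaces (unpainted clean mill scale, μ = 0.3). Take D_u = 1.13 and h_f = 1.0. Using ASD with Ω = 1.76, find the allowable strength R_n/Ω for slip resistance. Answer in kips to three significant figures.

16.2 kips

R_n = μ · D_u · h_f · T_b · n_s · n_b = 0.3 × 1.13 × 1.0 × 28 × 1 × 3 = 28.48 kips.
Allowable strength R_n/Ω = 28.48 / 1.76 = 16.2 kips.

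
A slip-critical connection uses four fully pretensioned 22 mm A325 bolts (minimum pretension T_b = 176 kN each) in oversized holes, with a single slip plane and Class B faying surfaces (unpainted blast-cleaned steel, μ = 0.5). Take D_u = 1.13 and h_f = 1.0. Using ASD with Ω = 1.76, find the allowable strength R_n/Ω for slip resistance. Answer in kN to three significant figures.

226 kN

R_n = μ · D_u · h_f · T_b · n_s · n_b = 0.5 × 1.13 × 1.0 × 176 × 1 × 4 = 397.8 kN.
Allowable strength R_n/Ω = 397.8 / 1.76 = 226 kN.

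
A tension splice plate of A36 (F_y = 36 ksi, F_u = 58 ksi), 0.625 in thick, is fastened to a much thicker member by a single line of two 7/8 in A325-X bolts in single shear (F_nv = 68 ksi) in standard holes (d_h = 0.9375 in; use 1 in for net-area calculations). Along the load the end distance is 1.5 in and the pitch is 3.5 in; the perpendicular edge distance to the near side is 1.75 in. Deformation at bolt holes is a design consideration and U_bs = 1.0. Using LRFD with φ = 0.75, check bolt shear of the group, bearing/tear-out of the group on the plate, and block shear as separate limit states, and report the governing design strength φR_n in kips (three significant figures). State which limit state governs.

61.3 kips (bolt shear governs)

Bolt shear: A_b = π·0.875²/4 = 0.6013 in²; R_n = 68 × 0.6013 × 2 × 1 = 81.78 kips → 0.75 × 81.78 = 61.3 kips.
Bearing: edge l_c = 1.031, r_n = 44.86 kips; interior l_c = 2.562, r_n = 76.12 kips; R_n = 44.86 + 1·76.12 = 121 kips → 90.7 kips.
Block shear: A_gv = 3.125, A_nv = 2.188, A_nt = 0.7812 in²; R_n = min(0.6F_uA_nv, 0.6F_yA_gv) + U_bs·F_u·A_nt = 112.8 kips → 84.6 kips.
Bolt shear governs: 61.3 kips.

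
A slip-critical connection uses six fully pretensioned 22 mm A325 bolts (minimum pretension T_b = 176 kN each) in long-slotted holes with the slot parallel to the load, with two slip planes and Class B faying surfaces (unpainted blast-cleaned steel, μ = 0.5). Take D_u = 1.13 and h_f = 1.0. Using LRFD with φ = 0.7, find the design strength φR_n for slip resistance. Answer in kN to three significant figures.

835 kN

R_n = μ · D_u · h_f · T_b · n_s · n_b = 0.5 × 1.13 × 1.0 × 176 × 2 × 6 = 1193 kN.
Design strength φR_n = 0.7 × 1193 = 835 kN.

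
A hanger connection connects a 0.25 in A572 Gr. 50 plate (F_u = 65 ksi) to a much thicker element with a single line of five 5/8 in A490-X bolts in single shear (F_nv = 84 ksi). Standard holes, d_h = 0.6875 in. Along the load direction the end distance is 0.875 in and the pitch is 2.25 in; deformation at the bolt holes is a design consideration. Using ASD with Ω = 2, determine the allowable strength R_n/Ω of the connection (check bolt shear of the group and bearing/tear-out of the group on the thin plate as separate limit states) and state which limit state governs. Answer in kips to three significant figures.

Bolt shear: A_b = π·0.625²/4 = 0.3068 in²; R_n = 84 × 0.3068 × 5 × 1 = 128.9 kips → 128.9 / 2 = 64.4 kips.
Bearing (1.2 l_c t F_u ≤ 2.4 d t F_u): upper limit = 2.4·0.625·0.25·65 = 24.38 kips.
  Edge l_c = 0.875 − 0.6875/2 = 0.5312 → r_n = 10.36 kips; interior l_c = 2.25 − 0.6875 = 1.562 → r_n = 24.38 kips.
  R_n,bearing = 1·10.36 + 4·24.38 = 107.9 kips → 107.9 / 2 = 53.9 kips.
Bearing governs: 53.9 kips.

53.9 kips (bearing governs)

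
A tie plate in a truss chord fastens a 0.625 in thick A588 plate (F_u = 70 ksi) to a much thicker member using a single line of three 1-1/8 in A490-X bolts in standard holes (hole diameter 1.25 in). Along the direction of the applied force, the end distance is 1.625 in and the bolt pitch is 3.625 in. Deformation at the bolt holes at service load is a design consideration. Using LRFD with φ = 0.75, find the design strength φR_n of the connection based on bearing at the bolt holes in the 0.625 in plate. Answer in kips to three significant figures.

Per bolt r_n = 1.2 l_c t F_u ≤ 2.4 d t F_u; upper limit = 2.4 × 1.125 × 0.625 × 70 = 118.1 kips.
Edge bolt: l_c = 1.625 − 1.25/2 = 1 in → 1.2 × 1 × 0.625 × 70 = 52.5 → r_n = 52.5 kips.
Interior bolts: l_c = 3.625 − 1.25 = 2.375 in → 1.2 × 2.375 × 0.625 × 70 = 124.7 → r_n = 118.1 kips.
R_n = 1 × 52.5 + 2 × 118.1 = 288.8 kips.
Design strength φR_n = 0.75 × 288.8 = 217 kips.

217 kips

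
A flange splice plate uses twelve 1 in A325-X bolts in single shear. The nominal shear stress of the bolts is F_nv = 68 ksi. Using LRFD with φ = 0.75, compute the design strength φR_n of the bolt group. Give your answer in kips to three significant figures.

481 kips

A_b = π × 1² / 4 = 0.7854 in².
R_n = F_nv · A_b · n · n_s = 68 × 0.7854 × 12 × 1 = 640.9 kips.
Design strength φR_n = 0.75 × 640.9 = 481 kips.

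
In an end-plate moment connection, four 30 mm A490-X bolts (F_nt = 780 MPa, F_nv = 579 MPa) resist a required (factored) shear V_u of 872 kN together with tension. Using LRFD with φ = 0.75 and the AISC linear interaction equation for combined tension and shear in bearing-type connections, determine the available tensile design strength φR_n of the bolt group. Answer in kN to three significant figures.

A_b = π·30²/4 = 706.9 mm²; f_rv = 872 × 1000 / (4 × 706.9) = 308.4 MPa.
F'_nt = 1.3 F_nt − (F_nt / φF_nv) f_rv = 1.3·780 − (780/(0.75·579))·308.4 = 460 MPa, capped at F_nt → F'_nt = 460 MPa.
R_n = F'_nt · A_b · n = 460 × 706.9 × 4 / 1000 = 1301 kN.
Design strength φR_n = 0.75 × 1301 = 976 kN.

976 kN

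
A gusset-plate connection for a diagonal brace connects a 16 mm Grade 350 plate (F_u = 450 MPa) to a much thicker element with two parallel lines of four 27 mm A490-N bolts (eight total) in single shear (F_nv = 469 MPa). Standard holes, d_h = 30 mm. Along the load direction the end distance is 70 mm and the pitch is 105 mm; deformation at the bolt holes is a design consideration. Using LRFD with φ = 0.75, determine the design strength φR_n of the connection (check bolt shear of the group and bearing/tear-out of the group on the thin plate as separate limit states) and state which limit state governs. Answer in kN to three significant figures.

1610 kN (bolt shear governs)

Bolt shear: A_b = π·27²/4 = 572.6 mm²; R_n = 469 × 572.6 × 8 × 1 / 1000 = 2148 kN → 0.75 × 2148 = 1610 kN.
Bearing (1.2 l_c t F_u ≤ 2.4 d t F_u): upper limit = 2.4·27·16·450 / 1000 = 466.6 kN.
  Edge l_c = 70 − 30/2 = 55 → r_n = 466.6 kN; interior l_c = 105 − 30 = 75 → r_n = 466.6 kN.
  R_n,bearing = 2·466.6 + 6·466.6 = 3732 kN → 0.75 × 3732 = 2800 kN.
Bolt shear governs: 1610 kN.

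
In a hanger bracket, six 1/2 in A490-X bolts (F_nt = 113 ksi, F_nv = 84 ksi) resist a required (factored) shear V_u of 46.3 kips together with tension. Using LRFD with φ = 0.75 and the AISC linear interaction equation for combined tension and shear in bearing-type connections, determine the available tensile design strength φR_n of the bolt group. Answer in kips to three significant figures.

A_b = π·0.5²/4 = 0.1963 in²; f_rv = 46.3 / (6 × 0.1963) = 39.3 ksi.
F'_nt = 1.3 F_nt − (F_nt / φF_nv) f_rv = 1.3·113 − (113/(0.75·84))·39.3 = 76.41 ksi, capped at F_nt → F'_nt = 76.41 ksi.
R_n = F'_nt · A_b · n = 76.41 × 0.1963 × 6 = 90.02 kips.
Design strength φR_n = 0.75 × 90.02 = 67.5 kips.

67.5 kips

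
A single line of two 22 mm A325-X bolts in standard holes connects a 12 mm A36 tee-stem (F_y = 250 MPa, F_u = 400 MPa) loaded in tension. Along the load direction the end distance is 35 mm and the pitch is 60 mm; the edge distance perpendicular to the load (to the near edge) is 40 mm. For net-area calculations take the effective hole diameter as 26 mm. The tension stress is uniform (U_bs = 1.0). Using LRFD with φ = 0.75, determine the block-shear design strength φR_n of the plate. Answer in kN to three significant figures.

Shear plane L_v = 35 + 1·60 = 95 mm; A_gv = 95 × 12 = 1140 mm².
A_nv = (95 − 1.5·26) × 12 = 672 mm².
A_nt = (40 − 0.5·26) × 12 = 324 mm².
0.6 F_u A_nv = 161.3 kN; 0.6 F_y A_gv = 171 kN → shear rupture governs the shear term.
R_n = 161.3 + 1.0 × 400 × 324 / 1000 = 290.9 kN.
Design strength φR_n = 0.75 × 290.9 = 218 kN.

218 kN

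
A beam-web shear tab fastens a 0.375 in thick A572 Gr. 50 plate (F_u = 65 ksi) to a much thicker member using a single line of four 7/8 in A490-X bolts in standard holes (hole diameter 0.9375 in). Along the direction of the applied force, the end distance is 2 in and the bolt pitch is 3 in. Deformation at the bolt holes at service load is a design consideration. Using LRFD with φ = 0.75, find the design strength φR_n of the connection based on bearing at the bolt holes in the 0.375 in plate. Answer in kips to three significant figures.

Per bolt r_n = 1.2 l_c t F_u ≤ 2.4 d t F_u; upper limit = 2.4 × 0.875 × 0.375 × 65 = 51.19 kips.
Edge bolt: l_c = 2 − 0.9375/2 = 1.531 in → 1.2 × 1.531 × 0.375 × 65 = 44.79 → r_n = 44.79 kips.
Interior bolts: l_c = 3 − 0.9375 = 2.062 in → 1.2 × 2.062 × 0.375 × 65 = 60.33 → r_n = 51.19 kips.
R_n = 1 × 44.79 + 3 × 51.19 = 198.4 kips.
Design strength φR_n = 0.75 × 198.4 = 149 kips.

149 kips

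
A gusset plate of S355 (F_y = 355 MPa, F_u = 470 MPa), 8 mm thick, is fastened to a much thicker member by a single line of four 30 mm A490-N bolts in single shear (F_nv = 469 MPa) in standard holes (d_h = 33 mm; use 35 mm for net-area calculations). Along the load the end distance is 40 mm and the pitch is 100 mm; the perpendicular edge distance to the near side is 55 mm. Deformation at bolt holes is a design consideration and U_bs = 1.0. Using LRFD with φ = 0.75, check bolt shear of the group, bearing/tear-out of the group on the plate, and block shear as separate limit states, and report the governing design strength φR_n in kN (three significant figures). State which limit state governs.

474 kN (block shear governs)

Bolt shear: A_b = π·30²/4 = 706.9 mm²; R_n = 469 × 706.9 × 4 × 1 / 1000 = 1326 kN → 0.75 × 1326 = 995 kN.
Bearing: edge l_c = 23.5, r_n = 106 kN; interior l_c = 67, r_n = 270.7 kN; R_n = 106 + 3·270.7 = 918.2 kN → 689 kN.
Block shear: A_gv = 2720, A_nv = 1740, A_nt = 300 mm²; R_n = min(0.6F_uA_nv, 0.6F_yA_gv) + U_bs·F_u·A_nt = 631.7 kN → 474 kN.
Block shear governs: 474 kN.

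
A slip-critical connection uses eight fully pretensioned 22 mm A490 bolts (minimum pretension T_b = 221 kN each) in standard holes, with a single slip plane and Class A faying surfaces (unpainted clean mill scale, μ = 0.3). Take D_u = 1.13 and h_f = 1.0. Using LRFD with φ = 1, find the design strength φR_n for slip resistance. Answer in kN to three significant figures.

R_n = μ · D_u · h_f · T_b · n_s · n_b = 0.3 × 1.13 × 1.0 × 221 × 1 × 8 = 599.4 kN.
Design strength φR_n = 1 × 599.4 = 599 kN.

599 kN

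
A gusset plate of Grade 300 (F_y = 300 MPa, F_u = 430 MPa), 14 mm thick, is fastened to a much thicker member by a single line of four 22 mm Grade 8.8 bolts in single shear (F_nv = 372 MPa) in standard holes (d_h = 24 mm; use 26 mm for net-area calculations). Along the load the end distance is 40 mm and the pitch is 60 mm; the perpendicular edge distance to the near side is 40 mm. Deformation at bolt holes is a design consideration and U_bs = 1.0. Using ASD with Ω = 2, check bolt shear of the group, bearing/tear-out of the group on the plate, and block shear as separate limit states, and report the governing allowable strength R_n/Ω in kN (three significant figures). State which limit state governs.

Bolt shear: A_b = π·22²/4 = 380.1 mm²; R_n = 372 × 380.1 × 4 × 1 / 1000 = 565.6 kN → 565.6 / 2 = 283 kN.
Bearing: edge l_c = 28, r_n = 202.3 kN; interior l_c = 36, r_n = 260.1 kN; R_n = 202.3 + 3·260.1 = 982.5 kN → 491 kN.
Block shear: A_gv = 3080, A_nv = 1806, A_nt = 378 mm²; R_n = min(0.6F_uA_nv, 0.6F_yA_gv) + U_bs·F_u·A_nt = 628.5 kN → 314 kN.
Bolt shear governs: 283 kN.

283 kN (bolt shear governs)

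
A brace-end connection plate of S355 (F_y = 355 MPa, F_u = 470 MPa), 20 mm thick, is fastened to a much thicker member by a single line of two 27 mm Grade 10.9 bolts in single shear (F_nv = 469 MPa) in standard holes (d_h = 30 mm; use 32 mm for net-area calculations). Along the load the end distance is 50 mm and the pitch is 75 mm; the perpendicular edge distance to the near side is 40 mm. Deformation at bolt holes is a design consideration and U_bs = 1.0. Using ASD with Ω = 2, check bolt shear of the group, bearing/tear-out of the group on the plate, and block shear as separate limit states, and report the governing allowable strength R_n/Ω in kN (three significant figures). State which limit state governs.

Bolt shear: A_b = π·27²/4 = 572.6 mm²; R_n = 469 × 572.6 × 2 × 1 / 1000 = 537.1 kN → 537.1 / 2 = 269 kN.
Bearing: edge l_c = 35, r_n = 394.8 kN; interior l_c = 45, r_n = 507.6 kN; R_n = 394.8 + 1·507.6 = 902.4 kN → 451 kN.
Block shear: A_gv = 2500, A_nv = 1540, A_nt = 480 mm²; R_n = min(0.6F_uA_nv, 0.6F_yA_gv) + U_bs·F_u·A_nt = 659.9 kN → 330 kN.
Bolt shear governs: 269 kN.

269 kN (bolt shear governs)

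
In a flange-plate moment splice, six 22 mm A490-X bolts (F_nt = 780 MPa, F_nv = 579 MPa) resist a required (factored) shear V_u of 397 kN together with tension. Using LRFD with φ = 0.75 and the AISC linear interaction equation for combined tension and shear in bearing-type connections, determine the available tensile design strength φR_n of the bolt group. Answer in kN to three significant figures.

1200 kN

A_b = π·22²/4 = 380.1 mm²; f_rv = 397 × 1000 / (6 × 380.1) = 174.1 MPa.
F'_nt = 1.3 F_nt − (F_nt / φF_nv) f_rv = 1.3·780 − (780/(0.75·579))·174.1 = 701.3 MPa, capped at F_nt → F'_nt = 701.3 MPa.
R_n = F'_nt · A_b · n = 701.3 × 380.1 × 6 / 1000 = 1600 kN.
Design strength φR_n = 0.75 × 1600 = 1200 kN.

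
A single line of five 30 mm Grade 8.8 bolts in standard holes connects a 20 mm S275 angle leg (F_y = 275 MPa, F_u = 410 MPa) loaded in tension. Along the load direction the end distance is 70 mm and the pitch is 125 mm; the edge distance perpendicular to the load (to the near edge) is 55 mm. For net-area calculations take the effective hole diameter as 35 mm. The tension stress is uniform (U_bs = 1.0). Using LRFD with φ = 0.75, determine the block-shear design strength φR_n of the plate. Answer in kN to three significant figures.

1640 kN

Shear plane L_v = 70 + 4·125 = 570 mm; A_gv = 570 × 20 = 11400 mm².
A_nv = (570 − 4.5·35) × 20 = 8250 mm².
A_nt = (55 − 0.5·35) × 20 = 750 mm².
0.6 F_u A_nv = 2030 kN; 0.6 F_y A_gv = 1881 kN → shear yielding governs the shear term.
R_n = 1881 + 1.0 × 410 × 750 / 1000 = 2188 kN.
Design strength φR_n = 0.75 × 2188 = 1640 kN.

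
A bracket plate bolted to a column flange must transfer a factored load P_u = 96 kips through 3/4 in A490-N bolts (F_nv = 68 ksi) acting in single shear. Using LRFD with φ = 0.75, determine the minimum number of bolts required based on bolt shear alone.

5 bolts

A_b = π·0.75²/4 = 0.4418 in².
Per-bolt design strength φR_n = 0.75 × 68 × 0.4418 × 1 = 22.53 kips.
n ≥ 96 / 22.53 = 4.261 → use 5 bolts.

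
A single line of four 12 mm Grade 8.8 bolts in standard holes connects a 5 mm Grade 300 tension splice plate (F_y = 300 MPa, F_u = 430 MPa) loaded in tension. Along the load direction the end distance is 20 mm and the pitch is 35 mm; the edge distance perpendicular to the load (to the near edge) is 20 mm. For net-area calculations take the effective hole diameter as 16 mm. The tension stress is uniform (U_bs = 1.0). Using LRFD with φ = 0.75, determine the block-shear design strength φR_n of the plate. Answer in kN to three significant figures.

86.1 kN

Shear plane L_v = 20 + 3·35 = 125 mm; A_gv = 125 × 5 = 625 mm².
A_nv = (125 − 3.5·16) × 5 = 345 mm².
A_nt = (20 − 0.5·16) × 5 = 60 mm².
0.6 F_u A_nv = 89.01 kN; 0.6 F_y A_gv = 112.5 kN → shear rupture governs the shear term.
R_n = 89.01 + 1.0 × 430 × 60 / 1000 = 114.8 kN.
Design strength φR_n = 0.75 × 114.8 = 86.1 kN.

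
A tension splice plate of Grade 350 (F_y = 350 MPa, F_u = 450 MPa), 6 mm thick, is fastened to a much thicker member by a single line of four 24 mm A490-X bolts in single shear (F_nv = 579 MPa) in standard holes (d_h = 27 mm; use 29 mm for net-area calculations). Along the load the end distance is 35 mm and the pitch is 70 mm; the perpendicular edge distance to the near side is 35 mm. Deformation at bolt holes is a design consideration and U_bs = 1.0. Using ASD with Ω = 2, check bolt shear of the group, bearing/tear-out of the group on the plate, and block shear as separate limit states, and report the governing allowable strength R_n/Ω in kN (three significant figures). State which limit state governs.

Bolt shear: A_b = π·24²/4 = 452.4 mm²; R_n = 579 × 452.4 × 4 × 1 / 1000 = 1048 kN → 1048 / 2 = 524 kN.
Bearing: edge l_c = 21.5, r_n = 69.66 kN; interior l_c = 43, r_n = 139.3 kN; R_n = 69.66 + 3·139.3 = 487.6 kN → 244 kN.
Block shear: A_gv = 1470, A_nv = 861, A_nt = 123 mm²; R_n = min(0.6F_uA_nv, 0.6F_yA_gv) + U_bs·F_u·A_nt = 287.8 kN → 144 kN.
Block shear governs: 144 kN.

144 kN (block shear governs)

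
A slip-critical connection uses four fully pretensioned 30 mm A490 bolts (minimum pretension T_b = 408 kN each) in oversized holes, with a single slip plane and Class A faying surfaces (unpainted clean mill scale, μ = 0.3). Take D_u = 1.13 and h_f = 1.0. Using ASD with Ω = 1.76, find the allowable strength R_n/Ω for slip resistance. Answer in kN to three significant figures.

R_n = μ · D_u · h_f · T_b · n_s · n_b = 0.3 × 1.13 × 1.0 × 408 × 1 × 4 = 553.2 kN.
Allowable strength R_n/Ω = 553.2 / 1.76 = 314 kN.

314 kN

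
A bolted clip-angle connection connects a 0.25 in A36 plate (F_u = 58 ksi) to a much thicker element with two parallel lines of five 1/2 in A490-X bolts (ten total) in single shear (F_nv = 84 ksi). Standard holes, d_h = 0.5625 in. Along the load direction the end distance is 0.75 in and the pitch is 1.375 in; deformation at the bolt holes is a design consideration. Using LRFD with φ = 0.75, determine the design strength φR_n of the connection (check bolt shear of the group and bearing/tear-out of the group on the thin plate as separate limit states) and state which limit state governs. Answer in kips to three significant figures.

Bolt shear: A_b = π·0.5²/4 = 0.1963 in²; R_n = 84 × 0.1963 × 10 × 1 = 164.9 kips → 0.75 × 164.9 = 124 kips.
Bearing (1.2 l_c t F_u ≤ 2.4 d t F_u): upper limit = 2.4·0.5·0.25·58 = 17.4 kips.
  Edge l_c = 0.75 − 0.5625/2 = 0.4688 → r_n = 8.156 kips; interior l_c = 1.375 − 0.5625 = 0.8125 → r_n = 14.14 kips.
  R_n,bearing = 2·8.156 + 8·14.14 = 129.4 kips → 0.75 × 129.4 = 97.1 kips.
Bearing governs: 97.1 kips.

97.1 kips (bearing governs)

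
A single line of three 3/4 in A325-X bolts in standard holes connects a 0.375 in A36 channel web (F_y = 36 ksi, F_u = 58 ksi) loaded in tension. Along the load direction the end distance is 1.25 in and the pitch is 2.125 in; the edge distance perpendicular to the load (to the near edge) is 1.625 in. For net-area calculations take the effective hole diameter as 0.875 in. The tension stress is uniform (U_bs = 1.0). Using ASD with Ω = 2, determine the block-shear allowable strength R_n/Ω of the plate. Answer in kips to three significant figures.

34.5 kips

Shear plane L_v = 1.25 + 2·2.125 = 5.5 in; A_gv = 5.5 × 0.375 = 2.062 in².
A_nv = (5.5 − 2.5·0.875) × 0.375 = 1.242 in².
A_nt = (1.625 − 0.5·0.875) × 0.375 = 0.4453 in².
0.6 F_u A_nv = 43.23 kips; 0.6 F_y A_gv = 44.55 kips → shear rupture governs the shear term.
R_n = 43.23 + 1.0 × 58 × 0.4453 = 69.06 kips.
Allowable strength R_n/Ω = 69.06 / 2 = 34.5 kips.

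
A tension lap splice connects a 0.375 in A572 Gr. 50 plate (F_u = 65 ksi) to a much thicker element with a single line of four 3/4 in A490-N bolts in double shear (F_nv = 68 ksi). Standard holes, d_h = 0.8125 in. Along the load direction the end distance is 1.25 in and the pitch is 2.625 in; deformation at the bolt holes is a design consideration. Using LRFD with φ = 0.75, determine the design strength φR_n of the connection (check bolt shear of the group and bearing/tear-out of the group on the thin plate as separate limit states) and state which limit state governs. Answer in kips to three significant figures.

117 kips (bearing governs)

Bolt shear: A_b = π·0.75²/4 = 0.4418 in²; R_n = 68 × 0.4418 × 4 × 2 = 240.3 kips → 0.75 × 240.3 = 180 kips.
Bearing (1.2 l_c t F_u ≤ 2.4 d t F_u): upper limit = 2.4·0.75·0.375·65 = 43.87 kips.
  Edge l_c = 1.25 − 0.8125/2 = 0.8438 → r_n = 24.68 kips; interior l_c = 2.625 − 0.8125 = 1.812 → r_n = 43.87 kips.
  R_n,bearing = 1·24.68 + 3·43.87 = 156.3 kips → 0.75 × 156.3 = 117 kips.
Bearing governs: 117 kips.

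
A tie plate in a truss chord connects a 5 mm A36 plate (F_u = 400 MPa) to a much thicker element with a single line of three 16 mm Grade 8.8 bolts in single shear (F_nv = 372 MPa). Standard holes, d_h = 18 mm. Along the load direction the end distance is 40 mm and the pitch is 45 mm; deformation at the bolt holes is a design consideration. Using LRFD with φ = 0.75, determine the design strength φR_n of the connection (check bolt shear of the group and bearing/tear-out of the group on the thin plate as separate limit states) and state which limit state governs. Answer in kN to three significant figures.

Bolt shear: A_b = π·16²/4 = 201.1 mm²; R_n = 372 × 201.1 × 3 × 1 / 1000 = 224.4 kN → 0.75 × 224.4 = 168 kN.
Bearing (1.2 l_c t F_u ≤ 2.4 d t F_u): upper limit = 2.4·16·5·400 / 1000 = 76.8 kN.
  Edge l_c = 40 − 18/2 = 31 → r_n = 74.4 kN; interior l_c = 45 − 18 = 27 → r_n = 64.8 kN.
  R_n,bearing = 1·74.4 + 2·64.8 = 204 kN → 0.75 × 204 = 153 kN.
Bearing governs: 153 kN.

153 kN (bearing governs)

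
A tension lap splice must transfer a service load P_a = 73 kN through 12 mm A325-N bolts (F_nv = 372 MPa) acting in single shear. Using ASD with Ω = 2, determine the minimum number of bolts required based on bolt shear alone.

A_b = π·12²/4 = 113.1 mm².
Per-bolt allowable strength R_n/Ω = 372 × 113.1 × 1 / 1000 / 2 = 21.04 kN.
n ≥ 73 / 21.04 = 3.47 → use 4 bolts.

4 bolts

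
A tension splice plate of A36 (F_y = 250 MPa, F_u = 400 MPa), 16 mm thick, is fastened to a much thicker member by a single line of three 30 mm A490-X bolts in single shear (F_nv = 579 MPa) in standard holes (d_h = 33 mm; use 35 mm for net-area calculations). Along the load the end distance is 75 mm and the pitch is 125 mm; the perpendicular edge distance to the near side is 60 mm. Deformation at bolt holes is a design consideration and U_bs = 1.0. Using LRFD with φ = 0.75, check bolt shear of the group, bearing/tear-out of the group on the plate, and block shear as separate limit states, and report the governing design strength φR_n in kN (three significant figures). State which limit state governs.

Bolt shear: A_b = π·30²/4 = 706.9 mm²; R_n = 579 × 706.9 × 3 × 1 / 1000 = 1228 kN → 0.75 × 1228 = 921 kN.
Bearing: edge l_c = 58.5, r_n = 449.3 kN; interior l_c = 92, r_n = 460.8 kN; R_n = 449.3 + 2·460.8 = 1371 kN → 1030 kN.
Block shear: A_gv = 5200, A_nv = 3800, A_nt = 680 mm²; R_n = min(0.6F_uA_nv, 0.6F_yA_gv) + U_bs·F_u·A_nt = 1052 kN → 789 kN.
Block shear governs: 789 kN.

789 kN (block shear governs)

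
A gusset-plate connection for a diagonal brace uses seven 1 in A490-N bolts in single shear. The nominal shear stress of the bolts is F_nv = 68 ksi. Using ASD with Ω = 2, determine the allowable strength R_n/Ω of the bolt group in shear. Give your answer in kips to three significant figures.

A_b = π × 1² / 4 = 0.7854 in².
R_n = F_nv · A_b · n · n_s = 68 × 0.7854 × 7 × 1 = 373.8 kips.
Allowable strength R_n/Ω = 373.8 / 2 = 187 kips.

187 kips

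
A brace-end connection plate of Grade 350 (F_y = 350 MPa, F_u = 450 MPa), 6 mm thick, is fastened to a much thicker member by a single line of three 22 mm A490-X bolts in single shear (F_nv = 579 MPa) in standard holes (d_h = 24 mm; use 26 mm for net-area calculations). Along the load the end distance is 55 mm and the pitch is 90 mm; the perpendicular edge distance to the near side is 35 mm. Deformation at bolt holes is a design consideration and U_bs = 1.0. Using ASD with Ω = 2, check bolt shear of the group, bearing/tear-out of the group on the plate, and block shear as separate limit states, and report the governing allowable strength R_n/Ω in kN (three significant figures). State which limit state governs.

Bolt shear: A_b = π·22²/4 = 380.1 mm²; R_n = 579 × 380.1 × 3 × 1 / 1000 = 660.3 kN → 660.3 / 2 = 330 kN.
Bearing: edge l_c = 43, r_n = 139.3 kN; interior l_c = 66, r_n = 142.6 kN; R_n = 139.3 + 2·142.6 = 424.4 kN → 212 kN.
Block shear: A_gv = 1410, A_nv = 1020, A_nt = 132 mm²; R_n = min(0.6F_uA_nv, 0.6F_yA_gv) + U_bs·F_u·A_nt = 334.8 kN → 167 kN.
Block shear governs: 167 kN.

167 kN (block shear governs)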